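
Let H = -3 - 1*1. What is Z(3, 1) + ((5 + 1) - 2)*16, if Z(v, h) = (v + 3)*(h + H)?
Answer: 46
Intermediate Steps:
H = -4 (H = -3 - 1 = -4)
Z(v, h) = (-4 + h)*(3 + v) (Z(v, h) = (v + 3)*(h - 4) = (3 + v)*(-4 + h) = (-4 + h)*(3 + v))
Z(3, 1) + ((5 + 1) - 2)*16 = (-12 - 4*3 + 3*1 + 1*3) + ((5 + 1) - 2)*16 = (-12 - 12 + 3 + 3) + (6 - 2)*16 = -18 + 4*16 = -18 + 64 = 46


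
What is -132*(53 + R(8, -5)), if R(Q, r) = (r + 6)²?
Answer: -7128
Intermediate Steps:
R(Q, r) = (6 + r)²
-132*(53 + R(8, -5)) = -132*(53 + (6 - 5)²) = -132*(53 + 1²) = -132*(53 + 1) = -132*54 = -7128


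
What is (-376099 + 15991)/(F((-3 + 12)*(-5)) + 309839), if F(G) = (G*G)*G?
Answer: -180054/109357 ≈ -1.6465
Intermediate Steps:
F(G) = G³ (F(G) = G²*G = G³)
(-376099 + 15991)/(F((-3 + 12)*(-5)) + 309839) = (-376099 + 15991)/(((-3 + 12)*(-5))³ + 309839) = -360108/((9*(-5))³ + 309839) = -360108/((-45)³ + 309839) = -360108/(-91125 + 309839) = -360108/218714 = -360108*1/218714 = -180054/109357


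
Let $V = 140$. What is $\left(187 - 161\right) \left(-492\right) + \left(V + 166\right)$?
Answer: $-12486$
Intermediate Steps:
$\left(187 - 161\right) \left(-492\right) + \left(V + 166\right) = \left(187 - 161\right) \left(-492\right) + \left(140 + 166\right) = \left(187 - 161\right) \left(-492\right) + 306 = 26 \left(-492\right) + 306 = -12792 + 306 = -12486$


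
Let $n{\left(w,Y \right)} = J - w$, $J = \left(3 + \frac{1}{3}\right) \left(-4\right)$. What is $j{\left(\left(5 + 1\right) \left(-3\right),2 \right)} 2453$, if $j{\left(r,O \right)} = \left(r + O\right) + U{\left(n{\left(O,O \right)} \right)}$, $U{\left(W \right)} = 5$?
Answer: $-26983$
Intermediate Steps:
$J = - \frac{40}{3}$ ($J = \left(3 + \frac{1}{3}\right) \left(-4\right) = \frac{10}{3} \left(-4\right) = - \frac{40}{3} \approx -13.333$)
$n{\left(w,Y \right)} = - \frac{40}{3} - w$
$j{\left(r,O \right)} = 5 + O + r$ ($j{\left(r,O \right)} = \left(r + O\right) + 5 = \left(O + r\right) + 5 = 5 + O + r$)
$j{\left(\left(5 + 1\right) \left(-3\right),2 \right)} 2453 = \left(5 + 2 + \left(5 + 1\right) \left(-3\right)\right) 2453 = \left(5 + 2 + 6 \left(-3\right)\right) 2453 = \left(5 + 2 - 18\right) 2453 = \left(-11\right) 2453 = -26983$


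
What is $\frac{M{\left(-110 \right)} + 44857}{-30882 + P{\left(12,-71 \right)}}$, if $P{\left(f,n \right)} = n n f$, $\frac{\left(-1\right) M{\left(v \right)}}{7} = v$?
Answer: $\frac{15209}{9870} \approx 1.5409$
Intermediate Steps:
$M{\left(v \right)} = - 7 v$
$P{\left(f,n \right)} = f n^{2}$ ($P{\left(f,n \right)} = n^{2} f = f n^{2}$)
$\frac{M{\left(-110 \right)} + 44857}{-30882 + P{\left(12,-71 \right)}} = \frac{\left(-7\right) \left(-110\right) + 44857}{-30882 + 12 \left(-71\right)^{2}} = \frac{770 + 44857}{-30882 + 12 \cdot 5041} = \frac{45627}{-30882 + 60492} = \frac{45627}{29610} = 45627 \cdot \frac{1}{29610} = \frac{15209}{9870}$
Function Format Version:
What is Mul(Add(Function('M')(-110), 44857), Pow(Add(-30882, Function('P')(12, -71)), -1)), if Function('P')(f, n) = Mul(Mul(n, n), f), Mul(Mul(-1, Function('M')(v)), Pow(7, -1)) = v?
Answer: Rational(15209, 9870) ≈ 1.5409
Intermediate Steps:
Function('M')(v) = Mul(-7, v)
Function('P')(f, n) = Mul(f, Pow(n, 2)) (Function('P')(f, n) = Mul(Pow(n, 2), f) = Mul(f, Pow(n, 2)))
Mul(Add(Function('M')(-110), 44857), Pow(Add(-30882, Function('P')(12, -71)), -1)) = Mul(Add(Mul(-7, -110), 44857), Pow(Add(-30882, Mul(12, Pow(-71, 2))), -1)) = Mul(Add(770, 44857), Pow(Add(-30882, Mul(12, 5041)), -1)) = Mul(45627, Pow(Add(-30882, 60492), -1)) = Mul(45627, Pow(29610, -1)) = Mul(45627, Rational(1, 29610)) = Rational(15209, 9870)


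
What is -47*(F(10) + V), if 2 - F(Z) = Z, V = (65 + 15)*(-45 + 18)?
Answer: 101896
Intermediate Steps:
V = -2160 (V = 80*(-27) = -2160)
F(Z) = 2 - Z
-47*(F(10) + V) = -47*((2 - 1*10) - 2160) = -47*((2 - 10) - 2160) = -47*(-8 - 2160) = -47*(-2168) = 101896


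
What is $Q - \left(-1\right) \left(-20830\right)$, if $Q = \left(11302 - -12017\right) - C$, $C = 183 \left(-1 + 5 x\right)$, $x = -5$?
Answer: $7247$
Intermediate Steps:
$C = -4758$ ($C = 183 \left(-1 + 5 \left(-5\right)\right) = 183 \left(-1 - 25\right) = 183 \left(-26\right) = -4758$)
$Q = 28077$ ($Q = \left(11302 - -12017\right) - -4758 = \left(11302 + 12017\right) + 4758 = 23319 + 4758 = 28077$)
$Q - \left(-1\right) \left(-20830\right) = 28077 - \left(-1\right) \left(-20830\right) = 28077 - 20830 = 7247$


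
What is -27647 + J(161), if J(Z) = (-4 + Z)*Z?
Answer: -2370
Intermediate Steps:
J(Z) = Z*(-4 + Z)
-27647 + J(161) = -27647 + 161*(-4 + 161) = -27647 + 161*157 = -27647 + 25277 = -2370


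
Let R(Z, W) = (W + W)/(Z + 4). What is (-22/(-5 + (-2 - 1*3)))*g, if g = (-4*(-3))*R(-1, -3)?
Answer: -264/5 ≈ -52.800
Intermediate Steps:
R(Z, W) = 2*W/(4 + Z) (R(Z, W) = (2*W)/(4 + Z) = 2*W/(4 + Z))
g = -24 (g = (-4*(-3))*(2*(-3)/(4 - 1)) = 12*(2*(-3)/3) = 12*(2*(-3)*(1/3)) = 12*(-2) = -24)
(-22/(-5 + (-2 - 1*3)))*g = (-22/(-5 + (-2 - 1*3)))*(-24) = (-22/(-5 + (-2 - 3)))*(-24) = (-22/(-5 - 5))*(-24) = (-22/(-10))*(-24) = -1/10*(-22)*(-24) = (11/5)*(-24) = -264/5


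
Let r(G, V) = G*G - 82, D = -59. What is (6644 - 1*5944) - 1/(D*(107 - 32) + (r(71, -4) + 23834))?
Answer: 17057599/24368 ≈ 700.00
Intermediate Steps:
r(G, V) = -82 + G² (r(G, V) = G² - 82 = -82 + G²)
(6644 - 1*5944) - 1/(D*(107 - 32) + (r(71, -4) + 23834)) = (6644 - 1*5944) - 1/(-59*(107 - 32) + ((-82 + 71²) + 23834)) = (6644 - 5944) - 1/(-59*75 + ((-82 + 5041) + 23834)) = 700 - 1/(-4425 + (4959 + 23834)) = 700 - 1/(-4425 + 28793) = 700 - 1/24368 = 17057599/24368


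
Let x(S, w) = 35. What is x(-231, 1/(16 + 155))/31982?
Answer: 35/31982 ≈ 0.0010944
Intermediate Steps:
x(-231, 1/(16 + 155))/31982 = 35/31982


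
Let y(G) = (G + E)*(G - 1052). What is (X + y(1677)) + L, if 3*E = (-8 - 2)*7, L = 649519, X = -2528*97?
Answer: 4313534/3 ≈ 1.4378e+6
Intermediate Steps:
X = -245216
E = -70/3 (E = ((-8 - 2)*7)/3 = (-10*7)/3 = (1/3)*(-70) = -70/3 ≈ -23.333)
y(G) = (-1052 + G)*(-70/3 + G) (y(G) = (G - 70/3)*(G - 1052) = (-70/3 + G)*(-1052 + G) = (-1052 + G)*(-70/3 + G))
(X + y(1677)) + L = (-245216 + (73640/3 + 1677**2 - 3226/3*1677)) + 649519 = (-245216 + (73640/3 + 2812329 - 1803334)) + 649519 = (-245216 + 3100625/3) + 649519 = 2364977/3 + 649519 = 4313534/3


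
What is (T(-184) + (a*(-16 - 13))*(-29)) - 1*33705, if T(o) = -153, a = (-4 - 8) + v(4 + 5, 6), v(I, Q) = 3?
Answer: -41427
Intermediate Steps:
a = -9 (a = (-4 - 8) + 3 = -12 + 3 = -9)
(T(-184) + (a*(-16 - 13))*(-29)) - 1*33705 = (-153 - 9*(-16 - 13)*(-29)) - 1*33705 = (-153 - 9*(-29)*(-29)) - 33705 = (-153 + 261*(-29)) - 33705 = (-153 - 7569) - 33705 = -7722 - 33705 = -41427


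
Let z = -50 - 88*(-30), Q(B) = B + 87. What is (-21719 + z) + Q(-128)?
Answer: -19170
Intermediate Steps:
Q(B) = 87 + B
z = 2590 (z = -50 + 2640 = 2590)
(-21719 + z) + Q(-128) = (-21719 + 2590) + (87 - 128) = -19129 - 41 = -19170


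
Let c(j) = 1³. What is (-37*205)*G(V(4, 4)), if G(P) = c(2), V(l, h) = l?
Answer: -7585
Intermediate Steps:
c(j) = 1
G(P) = 1
(-37*205)*G(V(4, 4)) = -37*205*1 = -7585*1 = -7585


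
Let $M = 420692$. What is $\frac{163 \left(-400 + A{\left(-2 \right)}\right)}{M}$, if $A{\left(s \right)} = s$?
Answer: $- \frac{32763}{210346} \approx -0.15576$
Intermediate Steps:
$\frac{163 \left(-400 + A{\left(-2 \right)}\right)}{M} = \frac{163 \left(-400 - 2\right)}{420692} = 163 \left(-402\right) \frac{1}{420692} = \left(-65526\right) \frac{1}{420692} = - \frac{32763}{210346}$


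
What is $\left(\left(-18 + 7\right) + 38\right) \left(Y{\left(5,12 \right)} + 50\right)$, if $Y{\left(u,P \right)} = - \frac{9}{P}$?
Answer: $\frac{5319}{4} \approx 1329.8$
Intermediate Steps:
$\left(\left(-18 + 7\right) + 38\right) \left(Y{\left(5,12 \right)} + 50\right) = \left(\left(-18 + 7\right) + 38\right) \left(- \frac{9}{12} + 50\right) = \left(-11 + 38\right) \left(\left(-9\right) \frac{1}{12} + 50\right) = 27 \left(- \frac{3}{4} + 50\right) = 27 \cdot \frac{197}{4} = \frac{5319}{4}$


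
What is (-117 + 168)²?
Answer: 2601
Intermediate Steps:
(-117 + 168)² = 51² = 2601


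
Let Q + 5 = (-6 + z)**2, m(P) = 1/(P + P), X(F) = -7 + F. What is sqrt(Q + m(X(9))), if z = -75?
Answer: 5*sqrt(1049)/2 ≈ 80.971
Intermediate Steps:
m(P) = 1/(2*P)
Q = 6556 (Q = -5 + (-6 - 75)**2 = -5 + (-81)**2 = -5 + 6561 = 6556)
sqrt(Q + m(X(9))) = sqrt(6556 + 1/(2*(-7 + 9))) = sqrt(6556 + (1/2)/2) = sqrt(6556 + (1/2)*(1/2)) = sqrt(6556 + 1/4) = sqrt(26225/4) = 5*sqrt(1049)/2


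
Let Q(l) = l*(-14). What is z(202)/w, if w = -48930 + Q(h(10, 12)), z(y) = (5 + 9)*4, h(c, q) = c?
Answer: -4/3505 ≈ -0.0011412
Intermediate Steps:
Q(l) = -14*l
z(y) = 56 (z(y) = 14*4 = 56)
w = -49070 (w = -48930 - 14*10 = -48930 - 140 = -49070)
z(202)/w = 56/(-49070) = 56*(-1/49070) = -4/3505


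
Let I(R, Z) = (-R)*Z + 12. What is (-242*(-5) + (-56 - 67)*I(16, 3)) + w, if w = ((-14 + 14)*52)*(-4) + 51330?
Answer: 56968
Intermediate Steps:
I(R, Z) = 12 - R*Z (I(R, Z) = -R*Z + 12 = 12 - R*Z)
w = 51330 (w = (0*52)*(-4) + 51330 = 0*(-4) + 51330 = 0 + 51330 = 51330)
(-242*(-5) + (-56 - 67)*I(16, 3)) + w = (-242*(-5) + (-56 - 67)*(12 - 1*16*3)) + 51330 = (1210 - 123*(12 - 48)) + 51330 = (1210 - 123*(-36)) + 51330 = (1210 + 4428) + 51330 = 5638 + 51330 = 56968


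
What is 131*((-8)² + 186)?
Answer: 32750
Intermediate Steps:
131*((-8)² + 186) = 131*(64 + 186) = 131*250 = 32750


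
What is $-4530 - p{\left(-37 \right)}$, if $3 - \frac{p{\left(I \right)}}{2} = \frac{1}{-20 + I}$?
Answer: $- \frac{258554}{57} \approx -4536.0$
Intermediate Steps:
$p{\left(I \right)} = 6 - \frac{2}{-20 + I}$
$-4530 - p{\left(-37 \right)} = -4530 - \frac{2 \left(-61 + 3 \left(-37\right)\right)}{-20 - 37} = -4530 - \frac{2 \left(-61 - 111\right)}{-57} = -4530 - 2 \left(- \frac{1}{57}\right) \left(-172\right) = -4530 - \frac{344}{57} = - \frac{258554}{57}$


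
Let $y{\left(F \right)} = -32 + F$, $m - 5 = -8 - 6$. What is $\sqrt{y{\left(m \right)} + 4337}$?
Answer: $2 \sqrt{1074} \approx 65.544$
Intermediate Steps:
$m = -9$ ($m = 5 - 14 = -9$)
$\sqrt{y{\left(m \right)} + 4337} = \sqrt{\left(-32 - 9\right) + 4337} = \sqrt{-41 + 4337} = \sqrt{4296} = 2 \sqrt{1074}$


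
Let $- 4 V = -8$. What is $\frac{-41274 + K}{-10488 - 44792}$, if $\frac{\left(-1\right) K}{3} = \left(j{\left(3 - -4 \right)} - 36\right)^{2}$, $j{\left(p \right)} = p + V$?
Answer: $\frac{43461}{55280} \approx 0.7862$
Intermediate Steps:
$V = 2$ ($V = \left(- \frac{1}{4}\right) \left(-8\right) = 2$)
$j{\left(p \right)} = 2 + p$ ($j{\left(p \right)} = p + 2 = 2 + p$)
$K = -2187$ ($K = - 3 \left(\left(2 + \left(3 - -4\right)\right) - 36\right)^{2} = - 3 \left(\left(2 + \left(3 + 4\right)\right) - 36\right)^{2} = - 3 \left(\left(2 + 7\right) - 36\right)^{2} = - 3 \left(9 - 36\right)^{2} = - 3 \left(-27\right)^{2} = \left(-3\right) 729 = -2187$)
$\frac{-41274 + K}{-10488 - 44792} = \frac{-41274 - 2187}{-10488 - 44792} = - \frac{43461}{-55280} = \left(-43461\right) \left(- \frac{1}{55280}\right) = \frac{43461}{55280}$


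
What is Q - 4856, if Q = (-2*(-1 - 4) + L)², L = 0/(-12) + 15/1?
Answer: -4231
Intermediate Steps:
L = 15 (L = 0*(-1/12) + 15*1 = 0 + 15 = 15)
Q = 625 (Q = (-2*(-1 - 4) + 15)² = (-2*(-5) + 15)² = (10 + 15)² = 25² = 625)
Q - 4856 = 625 - 4856 = -4231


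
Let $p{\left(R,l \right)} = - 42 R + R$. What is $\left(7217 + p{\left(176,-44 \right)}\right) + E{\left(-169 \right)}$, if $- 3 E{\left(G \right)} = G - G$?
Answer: $1$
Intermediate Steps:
$p{\left(R,l \right)} = - 41 R$
$E{\left(G \right)} = 0$ ($E{\left(G \right)} = - \frac{G - G}{3} = \left(- \frac{1}{3}\right) 0 = 0$)
$\left(7217 + p{\left(176,-44 \right)}\right) + E{\left(-169 \right)} = \left(7217 - 7216\right) + 0 = 1 + 0 = 1$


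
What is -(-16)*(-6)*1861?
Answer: -178656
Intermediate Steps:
-(-16)*(-6)*1861 = -8*12*1861 = -96*1861 = -178656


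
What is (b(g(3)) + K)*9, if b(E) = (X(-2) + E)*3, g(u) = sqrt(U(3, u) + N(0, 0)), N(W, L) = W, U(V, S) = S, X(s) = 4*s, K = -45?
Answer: -621 + 27*sqrt(3) ≈ -574.23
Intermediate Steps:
g(u) = sqrt(u) (g(u) = sqrt(u + 0) = sqrt(u))
b(E) = -24 + 3*E (b(E) = (4*(-2) + E)*3 = (-8 + E)*3 = -24 + 3*E)
(b(g(3)) + K)*9 = ((-24 + 3*sqrt(3)) - 45)*9 = (-69 + 3*sqrt(3))*9 = -621 + 27*sqrt(3)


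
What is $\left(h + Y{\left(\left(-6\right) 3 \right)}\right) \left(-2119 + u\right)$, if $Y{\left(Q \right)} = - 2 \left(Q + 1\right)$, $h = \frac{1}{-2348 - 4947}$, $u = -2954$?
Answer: $- \frac{1258251117}{7295} \approx -1.7248 \cdot 10^{5}$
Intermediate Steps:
$h = - \frac{1}{7295}$ ($h = \frac{1}{-7295} = - \frac{1}{7295} \approx -0.00013708$)
$Y{\left(Q \right)} = -2 - 2 Q$ ($Y{\left(Q \right)} = - 2 \left(1 + Q\right) = -2 - 2 Q$)
$\left(h + Y{\left(\left(-6\right) 3 \right)}\right) \left(-2119 + u\right) = \left(- \frac{1}{7295} - \left(2 + 2 \left(\left(-6\right) 3\right)\right)\right) \left(-2119 - 2954\right) = \left(- \frac{1}{7295} - -34\right) \left(-5073\right) = \left(- \frac{1}{7295} + \left(-2 + 36\right)\right) \left(-5073\right) = \left(- \frac{1}{7295} + 34\right) \left(-5073\right) = \frac{248029}{7295} \left(-5073\right) = - \frac{1258251117}{7295}$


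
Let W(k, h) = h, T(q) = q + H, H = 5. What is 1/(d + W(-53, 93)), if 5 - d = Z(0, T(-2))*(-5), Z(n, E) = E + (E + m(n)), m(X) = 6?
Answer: 1/158 ≈ 0.0063291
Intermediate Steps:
T(q) = 5 + q (T(q) = q + 5 = 5 + q)
Z(n, E) = 6 + 2*E (Z(n, E) = E + (E + 6) = E + (6 + E) = 6 + 2*E)
d = 65 (d = 5 - (6 + 2*(5 - 2))*(-5) = 5 - (6 + 2*3)*(-5) = 5 - (6 + 6)*(-5) = 5 - 12*(-5) = 5 - 1*(-60) = 5 + 60 = 65)
1/(d + W(-53, 93)) = 1/(65 + 93) = 1/158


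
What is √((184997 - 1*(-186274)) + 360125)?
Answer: 2*√182849 ≈ 855.22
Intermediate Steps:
√((184997 - 1*(-186274)) + 360125) = √((184997 + 186274) + 360125) = √(371271 + 360125) = √731396 = 2*√182849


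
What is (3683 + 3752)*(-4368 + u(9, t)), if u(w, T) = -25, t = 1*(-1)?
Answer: -32661955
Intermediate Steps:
t = -1
(3683 + 3752)*(-4368 + u(9, t)) = (3683 + 3752)*(-4368 - 25) = 7435*(-4393) = -32661955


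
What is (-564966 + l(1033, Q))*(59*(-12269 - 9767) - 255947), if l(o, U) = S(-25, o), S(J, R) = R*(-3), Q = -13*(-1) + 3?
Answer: 883949472615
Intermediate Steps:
Q = 16 (Q = 13 + 3 = 16)
S(J, R) = -3*R
l(o, U) = -3*o
(-564966 + l(1033, Q))*(59*(-12269 - 9767) - 255947) = (-564966 - 3*1033)*(59*(-12269 - 9767) - 255947) = (-564966 - 3099)*(59*(-22036) - 255947) = -568065*(-1300124 - 255947) = -568065*(-1556071) = 883949472615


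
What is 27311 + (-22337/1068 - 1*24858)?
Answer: 2597467/1068 ≈ 2432.1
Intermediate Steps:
27311 + (-22337/1068 - 1*24858) = 27311 + (-22337*1/1068 - 24858) = 27311 + (-22337/1068 - 24858) = 27311 - 26570681/1068 = 2597467/1068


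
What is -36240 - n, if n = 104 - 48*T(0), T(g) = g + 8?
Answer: -35960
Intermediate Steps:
T(g) = 8 + g
n = -280 (n = 104 - 48*(8 + 0) = 104 - 48*8 = 104 - 384 = -280)
-36240 - n = -36240 - 1*(-280) = -36240 + 280 = -35960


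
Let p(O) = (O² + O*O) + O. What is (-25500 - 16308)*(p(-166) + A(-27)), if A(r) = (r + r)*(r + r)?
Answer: -2419094496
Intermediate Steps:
A(r) = 4*r² (A(r) = (2*r)*(2*r) = 4*r²)
p(O) = O + 2*O² (p(O) = (O² + O²) + O = 2*O² + O = O + 2*O²)
(-25500 - 16308)*(p(-166) + A(-27)) = (-25500 - 16308)*(-166*(1 + 2*(-166)) + 4*(-27)²) = -41808*(-166*(1 - 332) + 4*729) = -41808*(-166*(-331) + 2916) = -41808*(54946 + 2916) = -41808*57862 = -2419094496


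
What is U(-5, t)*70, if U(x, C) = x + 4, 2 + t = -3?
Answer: -70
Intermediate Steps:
t = -5 (t = -2 - 3 = -5)
U(x, C) = 4 + x
U(-5, t)*70 = (4 - 5)*70 = -1*70 = -70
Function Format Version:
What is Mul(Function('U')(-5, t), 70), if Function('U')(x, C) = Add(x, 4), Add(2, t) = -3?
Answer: -70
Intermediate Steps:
t = -5 (t = Add(-2, -3) = -5)
Function('U')(x, C) = Add(4, x)
Mul(Function('U')(-5, t), 70) = Mul(Add(4, -5), 70) = Mul(-1, 70) = -70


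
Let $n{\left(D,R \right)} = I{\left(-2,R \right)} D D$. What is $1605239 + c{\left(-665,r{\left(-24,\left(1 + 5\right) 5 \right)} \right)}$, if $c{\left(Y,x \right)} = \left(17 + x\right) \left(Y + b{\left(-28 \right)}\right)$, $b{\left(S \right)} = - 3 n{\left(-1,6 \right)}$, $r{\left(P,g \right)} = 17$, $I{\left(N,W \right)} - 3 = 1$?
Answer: $1582221$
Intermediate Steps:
$I{\left(N,W \right)} = 4$ ($I{\left(N,W \right)} = 3 + 1 = 4$)
$n{\left(D,R \right)} = 4 D^{2}$ ($n{\left(D,R \right)} = 4 D D = 4 D^{2}$)
$b{\left(S \right)} = -12$ ($b{\left(S \right)} = - 3 \cdot 4 \left(-1\right)^{2} = - 3 \cdot 4 \cdot 1 = \left(-3\right) 4 = -12$)
$c{\left(Y,x \right)} = \left(-12 + Y\right) \left(17 + x\right)$ ($c{\left(Y,x \right)} = \left(17 + x\right) \left(Y - 12\right) = \left(17 + x\right) \left(-12 + Y\right) = \left(-12 + Y\right) \left(17 + x\right)$)
$1605239 + c{\left(-665,r{\left(-24,\left(1 + 5\right) 5 \right)} \right)} = 1605239 - 23018 = 1582221$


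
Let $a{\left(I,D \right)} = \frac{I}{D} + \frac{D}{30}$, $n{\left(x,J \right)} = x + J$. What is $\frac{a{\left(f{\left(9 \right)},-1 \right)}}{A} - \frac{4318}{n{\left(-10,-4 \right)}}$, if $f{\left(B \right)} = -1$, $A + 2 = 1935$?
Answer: $\frac{125200613}{405930} \approx 308.43$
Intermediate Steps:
$A = 1933$ ($A = -2 + 1935 = 1933$)
$n{\left(x,J \right)} = J + x$
$a{\left(I,D \right)} = \frac{D}{30} + \frac{I}{D}$ ($a{\left(I,D \right)} = \frac{I}{D} + D \frac{1}{30} = \frac{I}{D} + \frac{D}{30} = \frac{D}{30} + \frac{I}{D}$)
$\frac{a{\left(f{\left(9 \right)},-1 \right)}}{A} - \frac{4318}{n{\left(-10,-4 \right)}} = \frac{\frac{1}{30} \left(-1\right) - \frac{1}{-1}}{1933} - \frac{4318}{-4 - 10} = \left(- \frac{1}{30} - -1\right) \frac{1}{1933} - \frac{4318}{-14} = \left(- \frac{1}{30} + 1\right) \frac{1}{1933} - - \frac{2159}{7} = \frac{29}{30} \cdot \frac{1}{1933} + \frac{2159}{7} = \frac{29}{57990} + \frac{2159}{7} = \frac{125200613}{405930}$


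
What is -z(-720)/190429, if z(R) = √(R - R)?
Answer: 0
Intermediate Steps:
z(R) = 0 (z(R) = √0 = 0)
-z(-720)/190429 = -0/190429 = -1*0 = 0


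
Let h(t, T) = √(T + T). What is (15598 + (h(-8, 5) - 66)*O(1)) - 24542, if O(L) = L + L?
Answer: -9076 + 2*√10 ≈ -9069.7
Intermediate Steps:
h(t, T) = √2*√T (h(t, T) = √(2*T) = √2*√T)
O(L) = 2*L
(15598 + (h(-8, 5) - 66)*O(1)) - 24542 = (15598 + (√2*√5 - 66)*(2*1)) - 24542 = (15598 + (√10 - 66)*2) - 24542 = (15598 + (-66 + √10)*2) - 24542 = (15598 + (-132 + 2*√10)) - 24542 = (15466 + 2*√10) - 24542 = -9076 + 2*√10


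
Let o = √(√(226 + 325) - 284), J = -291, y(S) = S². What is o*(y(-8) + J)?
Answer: -227*I*√(284 - √551) ≈ -3664.0*I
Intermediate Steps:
o = √(-284 + √551) (o = √(√551 - 284) = √(-284 + √551) ≈ 16.141*I)
o*(y(-8) + J) = √(-284 + √551)*((-8)² - 291) = √(-284 + √551)*(64 - 291) = √(-284 + √551)*(-227) = -227*√(-284 + √551)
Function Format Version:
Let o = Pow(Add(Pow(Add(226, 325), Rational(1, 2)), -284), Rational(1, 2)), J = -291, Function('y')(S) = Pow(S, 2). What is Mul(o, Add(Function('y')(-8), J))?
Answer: Mul(-227, I, Pow(Add(284, Mul(-1, Pow(551, Rational(1, 2)))), Rational(1, 2))) ≈ Mul(-3664.0, I)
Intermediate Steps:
o = Pow(Add(-284, Pow(551, Rational(1, 2))), Rational(1, 2)) (o = Pow(Add(Pow(551, Rational(1, 2)), -284), Rational(1, 2)) = Pow(Add(-284, Pow(551, Rational(1, 2))), Rational(1, 2)) ≈ Mul(16.141, I))
Mul(o, Add(Function('y')(-8), J)) = Mul(Pow(Add(-284, Pow(551, Rational(1, 2))), Rational(1, 2)), Add(Pow(-8, 2), -291)) = Mul(Pow(Add(-284, Pow(551, Rational(1, 2))), Rational(1, 2)), Add(64, -291)) = Mul(Pow(Add(-284, Pow(551, Rational(1, 2))), Rational(1, 2)), -227) = Mul(-227, Pow(Add(-284, Pow(551, Rational(1, 2))), Rational(1, 2)))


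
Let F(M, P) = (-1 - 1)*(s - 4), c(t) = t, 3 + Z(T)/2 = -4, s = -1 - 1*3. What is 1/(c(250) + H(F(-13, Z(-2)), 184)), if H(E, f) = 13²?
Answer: 1/419 ≈ 0.0023866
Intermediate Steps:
s = -4 (s = -1 - 3 = -4)
Z(T) = -14 (Z(T) = -6 + 2*(-4) = -6 - 8 = -14)
F(M, P) = 16 (F(M, P) = (-1 - 1)*(-4 - 4) = -2*(-8) = 16)
H(E, f) = 169
1/(c(250) + H(F(-13, Z(-2)), 184)) = 1/(250 + 169) = 1/419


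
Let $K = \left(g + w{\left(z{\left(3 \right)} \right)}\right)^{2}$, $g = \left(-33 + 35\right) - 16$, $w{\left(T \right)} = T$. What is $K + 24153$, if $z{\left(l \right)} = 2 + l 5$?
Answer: $24162$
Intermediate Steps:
$z{\left(l \right)} = 2 + 5 l$
$g = -14$ ($g = 2 - 16 = -14$)
$K = 9$ ($K = \left(-14 + \left(2 + 5 \cdot 3\right)\right)^{2} = \left(-14 + \left(2 + 15\right)\right)^{2} = \left(-14 + 17\right)^{2} = 3^{2} = 9$)
$K + 24153 = 9 + 24153 = 24162$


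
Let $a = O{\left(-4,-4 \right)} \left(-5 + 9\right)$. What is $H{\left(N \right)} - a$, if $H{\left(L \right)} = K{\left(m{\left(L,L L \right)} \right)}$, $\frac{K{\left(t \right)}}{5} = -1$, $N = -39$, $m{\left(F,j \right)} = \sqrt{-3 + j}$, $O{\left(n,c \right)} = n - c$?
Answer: $-5$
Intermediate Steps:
$K{\left(t \right)} = -5$ ($K{\left(t \right)} = 5 \left(-1\right) = -5$)
$H{\left(L \right)} = -5$
$a = 0$ ($a = \left(-4 - -4\right) \left(-5 + 9\right) = \left(-4 + 4\right) 4 = 0 \cdot 4 = 0$)
$H{\left(N \right)} - a = -5 - 0 = -5 + 0 = -5$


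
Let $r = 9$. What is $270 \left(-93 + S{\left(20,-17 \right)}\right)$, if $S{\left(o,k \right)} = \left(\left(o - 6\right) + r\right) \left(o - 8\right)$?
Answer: $49410$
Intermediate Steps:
$S{\left(o,k \right)} = \left(-8 + o\right) \left(3 + o\right)$ ($S{\left(o,k \right)} = \left(\left(o - 6\right) + 9\right) \left(o - 8\right) = \left(\left(-6 + o\right) + 9\right) \left(-8 + o\right) = \left(3 + o\right) \left(-8 + o\right) = \left(-8 + o\right) \left(3 + o\right)$)
$270 \left(-93 + S{\left(20,-17 \right)}\right) = 270 \left(-93 - \left(124 - 400\right)\right) = 270 \left(-93 - -276\right) = 270 \left(-93 + 276\right) = 270 \cdot 183 = 49410$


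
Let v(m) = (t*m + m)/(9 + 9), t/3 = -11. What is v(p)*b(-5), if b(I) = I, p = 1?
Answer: 80/9 ≈ 8.8889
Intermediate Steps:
t = -33 (t = 3*(-11) = -33)
v(m) = -16*m/9 (v(m) = (-33*m + m)/(9 + 9) = -32*m/18 = -32*m*(1/18) = -16*m/9)
v(p)*b(-5) = -16/9*1*(-5) = -16/9*(-5) = 80/9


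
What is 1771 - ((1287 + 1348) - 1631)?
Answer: 767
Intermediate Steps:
1771 - ((1287 + 1348) - 1631) = 1771 - (2635 - 1631) = 1771 - 1*1004 = 1771 - 1004 = 767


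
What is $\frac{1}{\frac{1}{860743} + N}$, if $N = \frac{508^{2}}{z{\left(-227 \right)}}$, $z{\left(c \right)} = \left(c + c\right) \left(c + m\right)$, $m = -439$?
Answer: $\frac{65064424113}{55531770979} \approx 1.1717$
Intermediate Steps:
$z{\left(c \right)} = 2 c \left(-439 + c\right)$ ($z{\left(c \right)} = \left(c + c\right) \left(c - 439\right) = 2 c \left(-439 + c\right)$)
$N = \frac{64516}{75591}$ ($N = \frac{508^{2}}{2 \left(-227\right) \left(-439 - 227\right)} = \frac{258064}{2 \left(-227\right) \left(-666\right)} = \frac{258064}{302364} = 258064 \cdot \frac{1}{302364} = \frac{64516}{75591} \approx 0.85349$)
$\frac{1}{\frac{1}{860743} + N} = \frac{1}{\frac{1}{860743} + \frac{64516}{75591}} = \frac{1}{\frac{55531770979}{65064424113}} = \frac{65064424113}{55531770979}$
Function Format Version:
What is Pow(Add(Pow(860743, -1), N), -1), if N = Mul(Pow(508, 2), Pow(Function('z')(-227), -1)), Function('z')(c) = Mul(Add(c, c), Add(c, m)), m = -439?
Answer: Rational(65064424113, 55531770979) ≈ 1.1717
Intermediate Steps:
Function('z')(c) = Mul(2, c, Add(-439, c)) (Function('z')(c) = Mul(Add(c, c), Add(c, -439)) = Mul(Mul(2, c), Add(-439, c)) = Mul(2, c, Add(-439, c)))
N = Rational(64516, 75591) (N = Mul(Pow(508, 2), Pow(Mul(2, -227, Add(-439, -227)), -1)) = Mul(258064, Pow(Mul(2, -227, -666), -1)) = Mul(258064, Pow(302364, -1)) = Mul(258064, Rational(1, 302364)) = Rational(64516, 75591) ≈ 0.85349)
Pow(Add(Pow(860743, -1), N), -1) = Pow(Add(Pow(860743, -1), Rational(64516, 75591)), -1) = Pow(Add(Rational(1, 860743), Rational(64516, 75591)), -1) = Pow(Rational(55531770979, 65064424113), -1) = Rational(65064424113, 55531770979)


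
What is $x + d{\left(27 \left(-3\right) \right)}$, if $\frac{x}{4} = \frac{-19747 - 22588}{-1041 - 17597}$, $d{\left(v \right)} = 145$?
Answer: $\frac{1435925}{9319} \approx 154.09$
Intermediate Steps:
$x = \frac{84670}{9319}$ ($x = 4 \frac{-19747 - 22588}{-1041 - 17597} = 4 \left(- \frac{42335}{-18638}\right) = 4 \left(\left(-42335\right) \left(- \frac{1}{18638}\right)\right) = 4 \cdot \frac{42335}{18638} = \frac{84670}{9319} \approx 9.0857$)
$x + d{\left(27 \left(-3\right) \right)} = \frac{84670}{9319} + 145 = \frac{1435925}{9319}$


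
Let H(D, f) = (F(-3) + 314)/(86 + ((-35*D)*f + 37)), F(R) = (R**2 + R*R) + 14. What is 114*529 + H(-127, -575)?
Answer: 77063589883/1277876 ≈ 60306.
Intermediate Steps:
F(R) = 14 + 2*R**2 (F(R) = (R**2 + R**2) + 14 = 2*R**2 + 14 = 14 + 2*R**2)
H(D, f) = 346/(123 - 35*D*f) (H(D, f) = ((14 + 2*(-3)**2) + 314)/(86 + ((-35*D)*f + 37)) = ((14 + 2*9) + 314)/(86 + (-35*D*f + 37)) = ((14 + 18) + 314)/(86 + (37 - 35*D*f)) = (32 + 314)/(123 - 35*D*f) = 346/(123 - 35*D*f))
114*529 + H(-127, -575) = 114*529 - 346/(-123 + 35*(-127)*(-575)) = 60306 - 346/(-123 + 2555875) = 60306 - 346/2555752 = 60306 - 346*1/2555752 = 60306 - 173/1277876 = 77063589883/1277876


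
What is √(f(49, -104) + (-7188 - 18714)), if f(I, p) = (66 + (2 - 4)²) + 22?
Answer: I*√25810 ≈ 160.65*I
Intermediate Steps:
f(I, p) = 92 (f(I, p) = (66 + (-2)²) + 22 = (66 + 4) + 22 = 70 + 22 = 92)
√(f(49, -104) + (-7188 - 18714)) = √(92 + (-7188 - 18714)) = √(92 - 25902) = √(-25810) = I*√25810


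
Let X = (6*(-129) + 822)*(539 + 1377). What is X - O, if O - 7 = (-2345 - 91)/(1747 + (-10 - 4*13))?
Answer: 154956721/1685 ≈ 91963.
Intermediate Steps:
X = 91968 (X = (-774 + 822)*1916 = 48*1916 = 91968)
O = 9359/1685 (O = 7 + (-2345 - 91)/(1747 + (-10 - 4*13)) = 7 - 2436/(1747 + (-10 - 52)) = 7 - 2436/(1747 - 62) = 7 - 2436/1685 = 9359/1685 ≈ 5.5543)
X - O = 91968 - 1*9359/1685 = 91968 - 9359/1685 = 154956721/1685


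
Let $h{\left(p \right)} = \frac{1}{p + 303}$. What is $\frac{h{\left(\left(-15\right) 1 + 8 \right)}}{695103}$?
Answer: $\frac{1}{205750488} \approx 4.8603 \cdot 10^{-9}$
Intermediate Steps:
$h{\left(p \right)} = \frac{1}{303 + p}$
$\frac{h{\left(\left(-15\right) 1 + 8 \right)}}{695103} = \frac{1}{\left(303 + \left(\left(-15\right) 1 + 8\right)\right) 695103} = \frac{1}{303 + \left(-15 + 8\right)} \frac{1}{695103} = \frac{1}{303 - 7} \cdot \frac{1}{695103} = \frac{1}{296} \cdot \frac{1}{695103} = \frac{1}{205750488}$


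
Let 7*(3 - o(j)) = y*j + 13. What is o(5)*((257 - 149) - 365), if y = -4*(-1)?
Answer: 3084/7 ≈ 440.57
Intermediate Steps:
y = 4
o(j) = 8/7 - 4*j/7 (o(j) = 3 - (4*j + 13)/7 = 3 - (13 + 4*j)/7 = 3 + (-13/7 - 4*j/7) = 8/7 - 4*j/7)
o(5)*((257 - 149) - 365) = (8/7 - 4/7*5)*((257 - 149) - 365) = (8/7 - 20/7)*(108 - 365) = -12/7*(-257) = 3084/7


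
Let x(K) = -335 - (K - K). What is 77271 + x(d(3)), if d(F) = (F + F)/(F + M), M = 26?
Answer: 76936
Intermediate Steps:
d(F) = 2*F/(26 + F) (d(F) = (F + F)/(F + 26) = (2*F)/(26 + F) = 2*F/(26 + F))
x(K) = -335 (x(K) = -335 - 1*0 = -335 + 0 = -335)
77271 + x(d(3)) = 77271 - 335 = 76936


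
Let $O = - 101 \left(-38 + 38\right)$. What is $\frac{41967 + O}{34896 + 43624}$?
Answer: $\frac{41967}{78520} \approx 0.53448$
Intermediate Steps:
$O = 0$ ($O = \left(-101\right) 0 = 0$)
$\frac{41967 + O}{34896 + 43624} = \frac{41967 + 0}{34896 + 43624} = \frac{41967}{78520}$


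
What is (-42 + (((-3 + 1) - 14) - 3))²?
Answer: 3721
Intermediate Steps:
(-42 + (((-3 + 1) - 14) - 3))² = (-42 + ((-2 - 14) - 3))² = (-42 + (-16 - 3))² = (-42 - 19)² = (-61)² = 3721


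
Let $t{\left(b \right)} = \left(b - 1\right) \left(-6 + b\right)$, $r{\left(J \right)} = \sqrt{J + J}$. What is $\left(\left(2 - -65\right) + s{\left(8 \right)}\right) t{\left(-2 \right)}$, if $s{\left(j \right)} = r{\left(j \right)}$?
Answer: $1704$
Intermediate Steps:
$r{\left(J \right)} = \sqrt{2} \sqrt{J}$ ($r{\left(J \right)} = \sqrt{2 J} = \sqrt{2} \sqrt{J}$)
$t{\left(b \right)} = \left(-1 + b\right) \left(-6 + b\right)$
$s{\left(j \right)} = \sqrt{2} \sqrt{j}$
$\left(\left(2 - -65\right) + s{\left(8 \right)}\right) t{\left(-2 \right)} = \left(\left(2 - -65\right) + \sqrt{2} \sqrt{8}\right) \left(6 + \left(-2\right)^{2} - -14\right) = \left(\left(2 + 65\right) + \sqrt{2} \cdot 2 \sqrt{2}\right) \left(6 + 4 + 14\right) = \left(67 + 4\right) 24 = 71 \cdot 24 = 1704$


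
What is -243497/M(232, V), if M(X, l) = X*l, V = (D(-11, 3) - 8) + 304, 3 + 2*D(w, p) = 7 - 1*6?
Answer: -243497/68440 ≈ -3.5578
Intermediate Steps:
D(w, p) = -1 (D(w, p) = -3/2 + (7 - 1*6)/2 = -3/2 + (7 - 6)/2 = -3/2 + (1/2)*1 = -3/2 + 1/2 = -1)
V = 295 (V = (-1 - 8) + 304 = -9 + 304 = 295)
-243497/M(232, V) = -243497/(232*295) = -243497/68440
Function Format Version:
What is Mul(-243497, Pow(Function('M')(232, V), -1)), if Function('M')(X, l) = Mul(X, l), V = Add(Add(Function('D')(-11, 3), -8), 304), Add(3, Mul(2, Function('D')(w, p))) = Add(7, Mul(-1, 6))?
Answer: Rational(-243497, 68440) ≈ -3.5578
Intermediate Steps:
Function('D')(w, p) = -1 (Function('D')(w, p) = Add(Rational(-3, 2), Mul(Rational(1, 2), Add(7, Mul(-1, 6)))) = Add(Rational(-3, 2), Mul(Rational(1, 2), Add(7, -6))) = Add(Rational(-3, 2), Mul(Rational(1, 2), 1)) = Add(Rational(-3, 2), Rational(1, 2)) = -1)
V = 295 (V = Add(Add(-1, -8), 304) = Add(-9, 304) = 295)
Mul(-243497, Pow(Function('M')(232, V), -1)) = Mul(-243497, Pow(Mul(232, 295), -1)) = Mul(-243497, Pow(68440, -1)) = Mul(-243497, Rational(1, 68440)) = Rational(-243497, 68440)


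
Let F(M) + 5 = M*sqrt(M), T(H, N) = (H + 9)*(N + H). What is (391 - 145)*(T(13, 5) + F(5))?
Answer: 96186 + 1230*sqrt(5) ≈ 98936.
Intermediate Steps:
T(H, N) = (9 + H)*(H + N)
F(M) = -5 + M**(3/2) (F(M) = -5 + M*sqrt(M) = -5 + M**(3/2))
(391 - 145)*(T(13, 5) + F(5)) = (391 - 145)*((13**2 + 9*13 + 9*5 + 13*5) + (-5 + 5**(3/2))) = 246*((169 + 117 + 45 + 65) + (-5 + 5*sqrt(5))) = 246*(396 + (-5 + 5*sqrt(5))) = 246*(391 + 5*sqrt(5)) = 96186 + 1230*sqrt(5)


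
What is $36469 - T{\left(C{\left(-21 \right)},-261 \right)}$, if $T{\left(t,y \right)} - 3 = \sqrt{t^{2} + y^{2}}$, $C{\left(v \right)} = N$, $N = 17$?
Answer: $36466 - \sqrt{68410} \approx 36204.0$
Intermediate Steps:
$C{\left(v \right)} = 17$
$T{\left(t,y \right)} = 3 + \sqrt{t^{2} + y^{2}}$
$36469 - T{\left(C{\left(-21 \right)},-261 \right)} = 36469 - \left(3 + \sqrt{17^{2} + \left(-261\right)^{2}}\right) = 36469 - \left(3 + \sqrt{289 + 68121}\right) = 36469 - \left(3 + \sqrt{68410}\right) = 36466 - \sqrt{68410}$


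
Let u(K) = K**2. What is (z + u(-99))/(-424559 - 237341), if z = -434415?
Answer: 212307/330950 ≈ 0.64151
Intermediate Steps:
(z + u(-99))/(-424559 - 237341) = (-434415 + (-99)**2)/(-424559 - 237341) = (-434415 + 9801)/(-661900) = -424614*(-1/661900) = 212307/330950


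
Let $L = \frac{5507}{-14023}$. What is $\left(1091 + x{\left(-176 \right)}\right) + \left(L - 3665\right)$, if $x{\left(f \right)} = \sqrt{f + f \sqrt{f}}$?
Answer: $- \frac{36100709}{14023} + 4 \sqrt{-11 - 44 i \sqrt{11}} \approx -2541.5 - 35.479 i$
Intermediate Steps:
$L = - \frac{5507}{14023}$ ($L = 5507 \left(- \frac{1}{14023}\right) = - \frac{5507}{14023} \approx -0.39271$)
$x{\left(f \right)} = \sqrt{f + f^{\frac{3}{2}}}$
$\left(1091 + x{\left(-176 \right)}\right) + \left(L - 3665\right) = \left(1091 + \sqrt{-176 + \left(-176\right)^{\frac{3}{2}}}\right) - \frac{51399802}{14023} = \left(1091 + \sqrt{-176 - 704 i \sqrt{11}}\right) - \frac{51399802}{14023} = - \frac{36100709}{14023} + \sqrt{-176 - 704 i \sqrt{11}}$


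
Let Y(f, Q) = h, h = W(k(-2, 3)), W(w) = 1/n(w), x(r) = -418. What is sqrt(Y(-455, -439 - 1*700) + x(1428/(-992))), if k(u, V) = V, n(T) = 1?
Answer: I*sqrt(417) ≈ 20.421*I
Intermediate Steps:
W(w) = 1 (W(w) = 1/1 = 1)
h = 1
Y(f, Q) = 1
sqrt(Y(-455, -439 - 1*700) + x(1428/(-992))) = sqrt(1 - 418) = sqrt(-417) = I*sqrt(417)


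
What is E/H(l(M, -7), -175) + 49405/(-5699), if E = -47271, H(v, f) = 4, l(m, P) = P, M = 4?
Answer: -6575489/556 ≈ -11826.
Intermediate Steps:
E/H(l(M, -7), -175) + 49405/(-5699) = -47271/4 + 49405/(-5699) = -47271*¼ + 49405*(-1/5699) = -47271/4 - 1205/139 = -6575489/556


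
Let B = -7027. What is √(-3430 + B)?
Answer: I*√10457 ≈ 102.26*I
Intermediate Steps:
√(-3430 + B) = √(-3430 - 7027) = √(-10457) = I*√10457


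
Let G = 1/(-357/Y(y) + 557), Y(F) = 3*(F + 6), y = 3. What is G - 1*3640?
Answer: -17814151/4894 ≈ -3640.0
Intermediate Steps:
Y(F) = 18 + 3*F (Y(F) = 3*(6 + F) = 18 + 3*F)
G = 9/4894 (G = 1/(-357/(18 + 3*3) + 557) = 1/(-357/(18 + 9) + 557) = 1/(-357/27 + 557) = 1/(-357*1/27 + 557) = 1/(-119/9 + 557) = 1/(4894/9) = 9/4894 ≈ 0.0018390)
G - 1*3640 = 9/4894 - 1*3640 = 9/4894 - 3640 = -17814151/4894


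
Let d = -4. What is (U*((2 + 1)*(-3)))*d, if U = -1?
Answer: -36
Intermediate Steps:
(U*((2 + 1)*(-3)))*d = -(2 + 1)*(-3)*(-4) = -3*(-3)*(-4) = -1*(-9)*(-4) = 9*(-4) = -36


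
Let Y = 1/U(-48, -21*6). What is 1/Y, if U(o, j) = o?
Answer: -48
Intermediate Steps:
Y = -1/48 (Y = 1/(-48) = -1/48 ≈ -0.020833)
1/Y = 1/(-1/48) = -48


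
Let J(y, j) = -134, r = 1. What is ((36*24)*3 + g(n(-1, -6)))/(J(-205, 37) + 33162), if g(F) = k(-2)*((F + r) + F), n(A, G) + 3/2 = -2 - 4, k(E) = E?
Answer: 655/8257 ≈ 0.079327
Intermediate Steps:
n(A, G) = -15/2 (n(A, G) = -3/2 + (-2 - 4) = -3/2 - 6 = -15/2)
g(F) = -2 - 4*F (g(F) = -2*((F + 1) + F) = -2*((1 + F) + F) = -2*(1 + 2*F) = -2 - 4*F)
((36*24)*3 + g(n(-1, -6)))/(J(-205, 37) + 33162) = ((36*24)*3 + (-2 - 4*(-15/2)))/(-134 + 33162) = (864*3 + (-2 + 30))/33028 = (2592 + 28)*(1/33028) = 2620*(1/33028) = 655/8257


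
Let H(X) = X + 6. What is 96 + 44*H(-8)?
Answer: 8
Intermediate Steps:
H(X) = 6 + X
96 + 44*H(-8) = 96 + 44*(6 - 8) = 96 + 44*(-2) = 96 - 88 = 8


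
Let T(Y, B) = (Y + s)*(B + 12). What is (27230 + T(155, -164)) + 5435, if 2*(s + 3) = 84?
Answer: 3177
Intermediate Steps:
s = 39 (s = -3 + (½)*84 = -3 + 42 = 39)
T(Y, B) = (12 + B)*(39 + Y) (T(Y, B) = (Y + 39)*(B + 12) = (39 + Y)*(12 + B) = (12 + B)*(39 + Y))
(27230 + T(155, -164)) + 5435 = (27230 + (468 + 12*155 + 39*(-164) - 164*155)) + 5435 = (27230 + (468 + 1860 - 6396 - 25420)) + 5435 = (27230 - 29488) + 5435 = -2258 + 5435 = 3177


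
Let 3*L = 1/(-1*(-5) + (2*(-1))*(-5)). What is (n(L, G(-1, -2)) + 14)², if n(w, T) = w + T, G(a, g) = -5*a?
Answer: 732736/2025 ≈ 361.84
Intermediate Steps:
L = 1/45 (L = 1/(3*(-1*(-5) + (2*(-1))*(-5))) = 1/(3*(5 - 2*(-5))) = 1/(3*(5 + 10)) = (⅓)/15 = (⅓)*(1/15) = 1/45 ≈ 0.022222)
n(w, T) = T + w
(n(L, G(-1, -2)) + 14)² = ((-5*(-1) + 1/45) + 14)² = ((5 + 1/45) + 14)² = (226/45 + 14)² = (856/45)² = 732736/2025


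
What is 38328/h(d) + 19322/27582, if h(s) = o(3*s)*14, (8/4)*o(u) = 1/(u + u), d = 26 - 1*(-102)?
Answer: 405950619691/96537 ≈ 4.2051e+6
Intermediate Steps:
d = 128 (d = 26 + 102 = 128)
o(u) = 1/(4*u) (o(u) = 1/(2*(u + u)) = 1/(2*((2*u))) = (1/(2*u))/2 = 1/(4*u))
h(s) = 7/(6*s) (h(s) = (1/(4*((3*s))))*14 = ((1/(3*s))/4)*14 = (1/(12*s))*14 = 7/(6*s))
38328/h(d) + 19322/27582 = 38328/(((7/6)/128)) + 19322/27582 = 38328/(((7/6)*(1/128))) + 19322*(1/27582) = 38328/(7/768) + 9661/13791 = 38328*(768/7) + 9661/13791 = 29435904/7 + 9661/13791 = 405950619691/96537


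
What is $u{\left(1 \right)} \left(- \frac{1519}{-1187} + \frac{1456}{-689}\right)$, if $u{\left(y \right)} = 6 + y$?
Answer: $- \frac{367059}{62911} \approx -5.8346$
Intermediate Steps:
$u{\left(1 \right)} \left(- \frac{1519}{-1187} + \frac{1456}{-689}\right) = \left(6 + 1\right) \left(- \frac{1519}{-1187} + \frac{1456}{-689}\right) = 7 \left(\left(-1519\right) \left(- \frac{1}{1187}\right) + 1456 \left(- \frac{1}{689}\right)\right) = 7 \left(\frac{1519}{1187} - \frac{112}{53}\right) = 7 \left(- \frac{52437}{62911}\right) = - \frac{367059}{62911}$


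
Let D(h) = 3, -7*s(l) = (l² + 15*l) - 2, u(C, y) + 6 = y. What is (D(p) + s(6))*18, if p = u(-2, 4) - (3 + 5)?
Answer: -1854/7 ≈ -264.86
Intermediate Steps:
u(C, y) = -6 + y
p = -10 (p = (-6 + 4) - (3 + 5) = -2 - 1*8 = -2 - 8 = -10)
s(l) = 2/7 - 15*l/7 - l²/7 (s(l) = -((l² + 15*l) - 2)/7 = -(-2 + l² + 15*l)/7 = 2/7 - 15*l/7 - l²/7)
(D(p) + s(6))*18 = (3 + (2/7 - 15/7*6 - ⅐*6²))*18 = (3 + (2/7 - 90/7 - ⅐*36))*18 = (3 + (2/7 - 90/7 - 36/7))*18 = (3 - 124/7)*18 = -103/7*18 = -1854/7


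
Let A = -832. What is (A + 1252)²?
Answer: 176400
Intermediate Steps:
(A + 1252)² = (-832 + 1252)² = 420² = 176400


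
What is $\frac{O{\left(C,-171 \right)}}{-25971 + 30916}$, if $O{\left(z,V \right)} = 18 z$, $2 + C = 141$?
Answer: $\frac{2502}{4945} \approx 0.50597$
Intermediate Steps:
$C = 139$ ($C = -2 + 141 = 139$)
$\frac{O{\left(C,-171 \right)}}{-25971 + 30916} = \frac{18 \cdot 139}{-25971 + 30916} = \frac{2502}{4945}$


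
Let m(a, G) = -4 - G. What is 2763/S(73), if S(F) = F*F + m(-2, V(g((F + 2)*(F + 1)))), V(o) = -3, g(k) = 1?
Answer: 307/592 ≈ 0.51858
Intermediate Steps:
S(F) = -1 + F² (S(F) = F*F + (-4 - 1*(-3)) = F² + (-4 + 3) = F² - 1 = -1 + F²)
2763/S(73) = 2763/(-1 + 73²) = 2763/(-1 + 5329) = 2763/5328 = 2763*(1/5328) = 307/592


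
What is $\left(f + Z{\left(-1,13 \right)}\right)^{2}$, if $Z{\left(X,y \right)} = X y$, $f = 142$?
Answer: $16641$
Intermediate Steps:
$\left(f + Z{\left(-1,13 \right)}\right)^{2} = \left(142 - 13\right)^{2} = 129^{2} = 16641$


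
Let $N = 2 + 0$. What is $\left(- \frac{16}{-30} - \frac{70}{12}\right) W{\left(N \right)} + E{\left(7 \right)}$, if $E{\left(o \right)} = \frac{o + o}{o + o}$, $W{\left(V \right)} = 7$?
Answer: $- \frac{361}{10} \approx -36.1$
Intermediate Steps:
$N = 2$
$E{\left(o \right)} = 1$ ($E{\left(o \right)} = \frac{2 o}{2 o} = 2 o \frac{1}{2 o} = 1$)
$\left(- \frac{16}{-30} - \frac{70}{12}\right) W{\left(N \right)} + E{\left(7 \right)} = \left(- \frac{16}{-30} - \frac{70}{12}\right) 7 + 1 = \left(\left(-16\right) \left(- \frac{1}{30}\right) - \frac{35}{6}\right) 7 + 1 = \left(\frac{8}{15} - \frac{35}{6}\right) 7 + 1 = \left(- \frac{53}{10}\right) 7 + 1 = - \frac{371}{10} + 1 = - \frac{361}{10}$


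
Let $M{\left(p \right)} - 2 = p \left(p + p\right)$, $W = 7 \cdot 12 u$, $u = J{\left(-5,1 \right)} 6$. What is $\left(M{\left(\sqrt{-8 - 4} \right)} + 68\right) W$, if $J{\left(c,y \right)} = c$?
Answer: $-115920$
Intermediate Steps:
$u = -30$ ($u = \left(-5\right) 6 = -30$)
$W = -2520$ ($W = 7 \cdot 12 \left(-30\right) = 84 \left(-30\right) = -2520$)
$M{\left(p \right)} = 2 + 2 p^{2}$ ($M{\left(p \right)} = 2 + p \left(p + p\right) = 2 + p 2 p = 2 + 2 p^{2}$)
$\left(M{\left(\sqrt{-8 - 4} \right)} + 68\right) W = \left(\left(2 + 2 \left(\sqrt{-8 - 4}\right)^{2}\right) + 68\right) \left(-2520\right) = \left(\left(2 + 2 \left(\sqrt{-12}\right)^{2}\right) + 68\right) \left(-2520\right) = \left(\left(2 + 2 \left(2 i \sqrt{3}\right)^{2}\right) + 68\right) \left(-2520\right) = \left(\left(2 + 2 \left(-12\right)\right) + 68\right) \left(-2520\right) = \left(\left(2 - 24\right) + 68\right) \left(-2520\right) = \left(-22 + 68\right) \left(-2520\right) = 46 \left(-2520\right) = -115920$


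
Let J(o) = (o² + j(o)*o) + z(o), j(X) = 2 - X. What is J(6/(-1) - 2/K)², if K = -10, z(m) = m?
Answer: 7569/25 ≈ 302.76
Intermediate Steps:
J(o) = o + o² + o*(2 - o) (J(o) = (o² + (2 - o)*o) + o = (o² + o*(2 - o)) + o = o + o² + o*(2 - o))
J(6/(-1) - 2/K)² = (3*(6/(-1) - 2/(-10)))² = (3*(6*(-1) - 2*(-⅒)))² = (3*(-6 + ⅕))² = (3*(-29/5))² = (-87/5)² = 7569/25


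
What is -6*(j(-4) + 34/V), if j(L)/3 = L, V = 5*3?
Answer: 292/5 ≈ 58.400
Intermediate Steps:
V = 15
j(L) = 3*L
-6*(j(-4) + 34/V) = -6*(3*(-4) + 34/15) = -6*(-12 + 34*(1/15)) = -6*(-12 + 34/15) = -6*(-146/15) = 292/5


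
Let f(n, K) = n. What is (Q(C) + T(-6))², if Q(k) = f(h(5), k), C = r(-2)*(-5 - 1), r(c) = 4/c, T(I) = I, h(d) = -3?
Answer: 81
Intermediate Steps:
C = 12 (C = (4/(-2))*(-5 - 1) = (4*(-½))*(-6) = -2*(-6) = 12)
Q(k) = -3
(Q(C) + T(-6))² = (-3 - 6)² = (-9)² = 81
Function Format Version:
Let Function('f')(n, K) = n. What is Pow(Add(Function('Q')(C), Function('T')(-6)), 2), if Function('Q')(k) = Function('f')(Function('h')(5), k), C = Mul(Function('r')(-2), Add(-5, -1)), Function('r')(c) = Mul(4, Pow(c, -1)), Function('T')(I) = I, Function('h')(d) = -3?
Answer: 81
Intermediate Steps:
C = 12 (C = Mul(Mul(4, Pow(-2, -1)), Add(-5, -1)) = Mul(Mul(4, Rational(-1, 2)), -6) = Mul(-2, -6) = 12)
Function('Q')(k) = -3
Pow(Add(Function('Q')(C), Function('T')(-6)), 2) = Pow(Add(-3, -6), 2) = Pow(-9, 2) = 81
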